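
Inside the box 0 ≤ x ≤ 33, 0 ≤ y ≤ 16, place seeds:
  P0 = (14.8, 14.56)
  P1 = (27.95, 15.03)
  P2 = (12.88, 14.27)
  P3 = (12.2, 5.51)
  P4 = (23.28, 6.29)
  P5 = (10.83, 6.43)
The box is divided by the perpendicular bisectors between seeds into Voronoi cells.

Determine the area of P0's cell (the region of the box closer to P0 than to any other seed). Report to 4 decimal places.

1. box [0,33]×[0,16]: [(0, 0) (33, 0) (33, 16) (0, 16)]
2. ⊥bis P0·P1 via (21.375,14.795): [(0, 0) (21.9038, 0) (21.3319, 16) (0, 16)]  |A|=345.8858
3. ⊥bis P0·P2 via (13.84,14.415): [(16.0173, 0) (21.9038, 0) (21.3319, 16) (13.6006, 16)]  |A|=108.9429
4. ⊥bis P0·P3 via (13.5,10.035): [(14.547, 9.7342) (21.6286, 7.6997) (21.3319, 16) (13.6006, 16)]  |A|=53.3093
5. ⊥bis P0·P4 via (19.04,10.425): [(14.547, 9.7342) (17.5304, 8.8771) (21.4431, 12.8891) (21.3319, 16) (13.6006, 16)]  |A|=42.7849
6. ⊥bis P0·P5 via (12.815,10.495): [(14.547, 9.7342) (17.5304, 8.8771) (21.4431, 12.8891) (21.3319, 16) (13.6006, 16)]  |A|=42.7849
7. canonical 5-gon: [(14.547, 9.7342) (17.5304, 8.8771) (21.4431, 12.8891) (21.3319, 16) (13.6006, 16)]
8. shoelace: 42.7849

Area of P0's cell: 42.7849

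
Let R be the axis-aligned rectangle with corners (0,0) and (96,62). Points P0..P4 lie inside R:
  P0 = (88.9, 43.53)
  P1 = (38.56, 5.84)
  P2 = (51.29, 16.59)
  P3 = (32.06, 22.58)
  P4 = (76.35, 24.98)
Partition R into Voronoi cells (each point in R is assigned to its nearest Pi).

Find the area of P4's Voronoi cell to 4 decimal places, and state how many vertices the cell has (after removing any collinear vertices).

Area of P4's cell: 1237.5864 (5 vertices)

1. box [0,96]×[0,62]: [(0, 0) (96, 0) (96, 62) (0, 62)]
2. ⊥bis P4·P0 via (82.625,34.255): [(0, 0) (96, 0) (96, 25.2061) (41.6155, 62) (0, 62)]  |A|=4951.4915
3. ⊥bis P4·P1 via (57.455,15.41): [(65.2599, 0) (96, 0) (96, 25.2061) (41.6155, 62) (33.8579, 62)]  |A|=1878.8381
4. ⊥bis P4·P2 via (63.82,20.785): [(70.7787, 0) (96, 0) (96, 25.2061) (52.4829, 54.6476)]  |A|=1237.5899
5. ⊥bis P4·P3 via (54.205,23.78): [(52.5419, 54.4715) (70.7787, 0) (96, 0) (96, 25.2061) (52.5342, 54.6129)]  |A|=1237.5864
6. canonical 5-gon: [(52.5419, 54.4715) (70.7787, 0) (96, 0) (96, 25.2061) (52.5342, 54.6129)]
7. shoelace: 1237.5864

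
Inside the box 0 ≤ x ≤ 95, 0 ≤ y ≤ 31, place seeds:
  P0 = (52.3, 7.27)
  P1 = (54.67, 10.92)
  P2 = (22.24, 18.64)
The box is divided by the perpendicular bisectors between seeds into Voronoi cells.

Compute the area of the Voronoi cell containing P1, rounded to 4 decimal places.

1. box [0,95]×[0,31]: [(0, 0) (95, 0) (95, 31) (0, 31)]
2. ⊥bis P1·P0 via (53.485,9.095): [(67.4921, 0) (95, 0) (95, 31) (19.7495, 31)]  |A|=1592.7565
3. ⊥bis P1·P2 via (38.455,14.78): [(39.295, 18.3088) (67.4921, 0) (95, 0) (95, 31) (42.3162, 31)]  |A|=1449.5565
4. canonical 5-gon: [(39.295, 18.3088) (67.4921, 0) (95, 0) (95, 31) (42.3162, 31)]
5. shoelace: 1449.5565

Area of P1's cell: 1449.5565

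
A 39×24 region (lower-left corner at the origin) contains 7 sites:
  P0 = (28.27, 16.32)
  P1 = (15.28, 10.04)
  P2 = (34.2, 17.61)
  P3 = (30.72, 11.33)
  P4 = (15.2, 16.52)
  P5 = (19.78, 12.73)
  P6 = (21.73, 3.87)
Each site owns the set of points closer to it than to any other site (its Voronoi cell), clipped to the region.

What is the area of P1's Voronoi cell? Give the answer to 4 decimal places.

Area of P1's cell: 218.9098

1. box [0,39]×[0,24]: [(0, 0) (39, 0) (39, 24) (0, 24)]
2. ⊥bis P1·P0 via (21.775,13.18): [(0, 0) (28.1469, 0) (16.5441, 24) (0, 24)]  |A|=536.2913
3. ⊥bis P1·P2 via (24.74,13.825): [(0, 0) (28.1469, 0) (16.5441, 24) (0, 24)]  |A|=536.2913
4. ⊥bis P1·P3 via (23,10.685): [(0, 0) (23.8927, 0) (23.0039, 10.638) (16.5441, 24) (0, 24)]  |A|=513.6635
5. ⊥bis P1·P4 via (15.24,13.28): [(0, 13.0919) (0, 0) (23.8927, 0) (23.0039, 10.638) (21.6882, 13.3596)]  |A|=307.3569
6. ⊥bis P1·P5 via (17.53,11.385): [(16.3887, 13.2942) (0, 13.0919) (0, 0) (23.8927, 0) (23.8208, 0.8614)]  |A|=268.8502
7. ⊥bis P1·P6 via (18.505,6.955): [(19.5347, 8.0314) (16.3887, 13.2942) (0, 13.0919) (0, 0) (11.8519, 0)]  |A|=218.9098
8. canonical 5-gon: [(19.5347, 8.0314) (16.3887, 13.2942) (0, 13.0919) (0, 0) (11.8519, 0)]
9. shoelace: 218.9098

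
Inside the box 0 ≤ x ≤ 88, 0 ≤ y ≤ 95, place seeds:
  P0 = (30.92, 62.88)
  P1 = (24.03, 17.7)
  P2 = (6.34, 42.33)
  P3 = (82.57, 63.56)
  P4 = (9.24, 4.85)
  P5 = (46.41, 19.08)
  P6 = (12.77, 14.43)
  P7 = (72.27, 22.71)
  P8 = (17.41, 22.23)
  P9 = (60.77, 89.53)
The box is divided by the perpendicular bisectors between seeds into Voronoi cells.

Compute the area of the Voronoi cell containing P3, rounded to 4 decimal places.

Area of P3's cell: 1021.4261

1. box [0,88]×[0,95]: [(0, 0) (88, 0) (88, 95) (0, 95)]
2. ⊥bis P3·P0 via (56.745,63.22): [(57.5773, 0) (88, 0) (88, 95) (56.3266, 95)]  |A|=2949.5636
3. ⊥bis P3·P1 via (53.3,40.63): [(57.1064, 35.7712) (85.1294, 0) (88, 0) (88, 95) (56.3266, 95)]  |A|=2456.7788
4. ⊥bis P3·P2 via (44.455,52.945): [(57.1064, 35.7712) (85.1294, 0) (88, 0) (88, 95) (56.3266, 95)]  |A|=2456.7788
5. ⊥bis P3·P4 via (45.905,34.205): [(57.1064, 35.7712) (85.1294, 0) (88, 0) (88, 95) (56.3266, 95)]  |A|=2456.7788
6. ⊥bis P3·P5 via (64.49,41.32): [(56.9527, 47.4475) (88, 22.2076) (88, 95) (56.3266, 95)]  |A|=1883.0811
7. ⊥bis P3·P6 via (47.67,38.995): [(56.9527, 47.4475) (88, 22.2076) (88, 95) (56.3266, 95)]  |A|=1883.0811
8. ⊥bis P3·P7 via (77.42,43.135): [(56.9414, 48.2985) (88, 40.4673) (88, 95) (56.3266, 95)]  |A|=1586.4503
9. ⊥bis P3·P8 via (49.99,42.895): [(56.9414, 48.2985) (88, 40.4673) (88, 95) (56.3266, 95)]  |A|=1586.4503
10. ⊥bis P3·P9 via (71.67,76.545): [(56.7346, 64.0078) (56.9414, 48.2985) (88, 40.4673) (88, 90.2529)]  |A|=1021.4261
11. canonical 4-gon: [(56.7346, 64.0078) (56.9414, 48.2985) (88, 40.4673) (88, 90.2529)]
12. shoelace: 1021.4261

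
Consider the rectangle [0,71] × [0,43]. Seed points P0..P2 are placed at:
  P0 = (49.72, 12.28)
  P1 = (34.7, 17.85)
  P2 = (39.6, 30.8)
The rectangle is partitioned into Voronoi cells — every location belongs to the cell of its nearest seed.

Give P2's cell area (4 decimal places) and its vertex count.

1. box [0,71]×[0,43]: [(0, 0) (71, 0) (71, 43) (0, 43)]
2. ⊥bis P2·P0 via (44.66,21.54): [(0, 0) (5.2409, 0) (71, 35.9331) (71, 43) (0, 43)]  |A|=1871.5357
3. ⊥bis P2·P1 via (37.15,24.325): [(0, 38.3818) (44.5988, 21.5065) (71, 35.9331) (71, 43) (0, 43)]  |A|=959.2887
4. canonical 5-gon: [(0, 38.3818) (44.5988, 21.5065) (71, 35.9331) (71, 43) (0, 43)]
5. shoelace: 959.2887

Area of P2's cell: 959.2887 (5 vertices)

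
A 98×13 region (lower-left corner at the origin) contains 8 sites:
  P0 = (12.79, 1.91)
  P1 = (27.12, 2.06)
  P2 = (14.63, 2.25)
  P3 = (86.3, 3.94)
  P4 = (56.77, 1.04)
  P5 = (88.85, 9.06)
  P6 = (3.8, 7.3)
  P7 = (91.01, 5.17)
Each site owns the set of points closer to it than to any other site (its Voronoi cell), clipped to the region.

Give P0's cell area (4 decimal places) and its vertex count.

Area of P0's cell: 46.7138 (3 vertices)

1. box [0,98]×[0,13]: [(0, 0) (98, 0) (98, 13) (0, 13)]
2. ⊥bis P0·P1 via (19.955,1.985): [(0, 0) (19.9758, 0) (19.8397, 13) (0, 13)]  |A|=258.8006
3. ⊥bis P0·P2 via (13.71,2.08): [(0, 0) (14.0943, 0) (11.6922, 13) (0, 13)]  |A|=167.6124
4. ⊥bis P0·P3 via (49.545,2.925): [(0, 0) (14.0943, 0) (11.6922, 13) (0, 13)]  |A|=167.6124
5. ⊥bis P0·P4 via (34.78,1.475): [(0, 0) (14.0943, 0) (11.6922, 13) (0, 13)]  |A|=167.6124
6. ⊥bis P0·P5 via (50.82,5.485): [(0, 0) (14.0943, 0) (11.6922, 13) (0, 13)]  |A|=167.6124
7. ⊥bis P0·P6 via (8.295,4.605): [(5.534, 0) (14.0943, 0) (12.0776, 10.914)]  |A|=46.7138
8. ⊥bis P0·P7 via (51.9,3.54): [(5.534, 0) (14.0943, 0) (12.0776, 10.914)]  |A|=46.7138
9. canonical 3-gon: [(5.534, 0) (14.0943, 0) (12.0776, 10.914)]
10. shoelace: 46.7138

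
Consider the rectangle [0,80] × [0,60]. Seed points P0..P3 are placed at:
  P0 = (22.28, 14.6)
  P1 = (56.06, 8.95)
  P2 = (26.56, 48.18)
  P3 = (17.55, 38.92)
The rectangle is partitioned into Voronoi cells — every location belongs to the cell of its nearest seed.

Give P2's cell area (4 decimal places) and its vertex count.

Area of P2's cell: 1277.7488 (5 vertices)

1. box [0,80]×[0,60]: [(0, 0) (80, 0) (80, 60) (0, 60)]
2. ⊥bis P2·P0 via (24.42,31.39): [(0, 34.5025) (80, 24.3059) (80, 60) (0, 60)]  |A|=2447.6622
3. ⊥bis P2·P1 via (41.31,28.565): [(0, 34.5025) (42.0744, 29.1398) (80, 57.6589) (80, 60) (0, 60)]  |A|=1815.1965
4. ⊥bis P2·P3 via (22.055,43.55): [(36.0798, 29.9039) (42.0744, 29.1398) (80, 57.6589) (80, 60) (5.1486, 60)]  |A|=1277.7488
5. canonical 5-gon: [(36.0798, 29.9039) (42.0744, 29.1398) (80, 57.6589) (80, 60) (5.1486, 60)]
6. shoelace: 1277.7488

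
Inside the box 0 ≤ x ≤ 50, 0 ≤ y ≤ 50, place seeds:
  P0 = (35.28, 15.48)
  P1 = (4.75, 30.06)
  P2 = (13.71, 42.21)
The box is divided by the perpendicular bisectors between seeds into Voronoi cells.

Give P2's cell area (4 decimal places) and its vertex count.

1. box [0,50]×[0,50]: [(0, 0) (50, 0) (50, 50) (0, 50)]
2. ⊥bis P2·P0 via (24.495,28.845): [(0, 9.0786) (50, 49.4265) (50, 50) (0, 50)]  |A|=1037.3743
3. ⊥bis P2·P1 via (9.23,36.135): [(0, 42.9417) (21.9263, 26.7721) (50, 49.4265) (50, 50) (0, 50)]  |A|=666.1284
4. canonical 5-gon: [(0, 42.9417) (21.9263, 26.7721) (50, 49.4265) (50, 50) (0, 50)]
5. shoelace: 666.1284

Area of P2's cell: 666.1284 (5 vertices)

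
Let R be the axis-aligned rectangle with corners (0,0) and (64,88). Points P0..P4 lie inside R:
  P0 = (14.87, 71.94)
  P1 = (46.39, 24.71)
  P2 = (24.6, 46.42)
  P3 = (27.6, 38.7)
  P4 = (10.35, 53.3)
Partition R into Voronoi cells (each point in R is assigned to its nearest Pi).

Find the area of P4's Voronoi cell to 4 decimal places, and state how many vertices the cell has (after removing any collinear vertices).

Area of P4's cell: 529.3690 (4 vertices)

1. box [0,64]×[0,88]: [(0, 0) (64, 0) (64, 88) (0, 88)]
2. ⊥bis P4·P0 via (12.61,62.62): [(0, 65.6778) (0, 0) (64, 0) (64, 50.1585)]  |A|=3706.7605
3. ⊥bis P4·P1 via (28.37,39.005): [(41.5386, 55.6051) (0, 65.6778) (0, 3.2423)]  |A|=1296.7417
4. ⊥bis P4·P2 via (17.475,49.86): [(22.4801, 60.2266) (0, 65.6778) (0, 13.6654)]  |A|=584.621
5. ⊥bis P4·P3 via (18.975,46): [(11.1446, 36.7483) (22.4801, 60.2266) (0, 65.6778) (0, 23.5809)]  |A|=529.369
6. canonical 4-gon: [(11.1446, 36.7483) (22.4801, 60.2266) (0, 65.6778) (0, 23.5809)]
7. shoelace: 529.369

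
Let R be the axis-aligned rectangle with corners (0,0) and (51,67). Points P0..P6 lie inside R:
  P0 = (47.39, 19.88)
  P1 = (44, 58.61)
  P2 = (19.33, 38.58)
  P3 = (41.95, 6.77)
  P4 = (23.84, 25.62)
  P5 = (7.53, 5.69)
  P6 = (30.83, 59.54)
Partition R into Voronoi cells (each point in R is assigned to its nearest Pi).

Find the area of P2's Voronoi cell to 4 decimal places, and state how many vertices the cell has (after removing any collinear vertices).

1. box [0,51]×[0,67]: [(0, 0) (51, 0) (51, 67) (0, 67)]
2. ⊥bis P2·P0 via (33.36,29.23): [(0, 0) (13.8803, 0) (51, 55.6994) (51, 67) (0, 67)]  |A|=2383.2263
3. ⊥bis P2·P1 via (31.665,48.595): [(0, 0) (13.8803, 0) (39.6836, 38.7188) (16.7217, 67) (0, 67)]  |A|=1834.5698
4. ⊥bis P2·P3 via (30.64,22.675): [(0, 0.887) (27.5067, 20.4469) (39.6836, 38.7188) (16.7217, 67) (0, 67)]  |A|=1680.4664
5. ⊥bis P2·P4 via (21.585,32.1): [(0, 24.5886) (39.4054, 38.3014) (39.6836, 38.7188) (16.7217, 67) (0, 67)]  |A|=1084.2913
6. ⊥bis P2·P5 via (13.43,22.135): [(0, 26.9533) (3.3459, 25.7529) (39.4054, 38.3014) (39.6836, 38.7188) (16.7217, 67) (0, 67)]  |A|=1080.3352
7. ⊥bis P2·P6 via (25.08,49.06): [(0, 62.8205) (0, 26.9533) (3.3459, 25.7529) (39.4054, 38.3014) (39.6836, 38.7188) (36.2741, 42.9182)]  |A|=803.1875
8. canonical 6-gon: [(0, 62.8205) (0, 26.9533) (3.3459, 25.7529) (39.4054, 38.3014) (39.6836, 38.7188) (36.2741, 42.9182)]
9. shoelace: 803.1875

Area of P2's cell: 803.1875 (6 vertices)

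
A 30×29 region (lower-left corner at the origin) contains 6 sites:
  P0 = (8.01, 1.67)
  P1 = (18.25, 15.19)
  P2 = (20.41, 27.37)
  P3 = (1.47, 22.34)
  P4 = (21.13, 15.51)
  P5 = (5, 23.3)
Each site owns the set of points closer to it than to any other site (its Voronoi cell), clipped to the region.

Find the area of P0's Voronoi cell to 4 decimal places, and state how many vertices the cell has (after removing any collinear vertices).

1. box [0,30]×[0,29]: [(0, 0) (30, 0) (30, 29) (0, 29)]
2. ⊥bis P0·P1 via (13.13,8.43): [(0, 18.3746) (0, 0) (24.2602, 0)]  |A|=222.8862
3. ⊥bis P0·P2 via (14.21,14.52): [(0, 18.3746) (0, 0) (24.2602, 0)]  |A|=222.8862
4. ⊥bis P0·P3 via (4.74,12.005): [(7.3285, 12.824) (0, 10.5053) (0, 0) (24.2602, 0)]  |A|=194.0508
5. ⊥bis P0·P4 via (14.57,8.59): [(21.1323, 2.3691) (7.3285, 12.824) (0, 10.5053) (0, 0) (23.6314, 0)]  |A|=193.306
6. ⊥bis P0·P5 via (6.505,12.485): [(21.1323, 2.3691) (7.5788, 12.6344) (6.0624, 12.4234) (0, 10.5053) (0, 0) (23.6314, 0)]  |A|=193.1358
7. canonical 6-gon: [(21.1323, 2.3691) (7.5788, 12.6344) (6.0624, 12.4234) (0, 10.5053) (0, 0) (23.6314, 0)]
8. shoelace: 193.1358

Area of P0's cell: 193.1358 (6 vertices)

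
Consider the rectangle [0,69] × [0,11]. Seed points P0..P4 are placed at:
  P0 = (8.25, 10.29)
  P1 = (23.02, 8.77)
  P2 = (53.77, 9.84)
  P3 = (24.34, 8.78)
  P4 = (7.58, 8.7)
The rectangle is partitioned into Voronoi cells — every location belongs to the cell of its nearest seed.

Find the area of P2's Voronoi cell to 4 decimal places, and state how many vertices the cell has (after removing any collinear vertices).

1. box [0,69]×[0,11]: [(0, 0) (69, 0) (69, 11) (0, 11)]
2. ⊥bis P2·P0 via (31.01,10.065): [(30.9105, 0) (69, 0) (69, 11) (31.0192, 11)]  |A|=418.3864
3. ⊥bis P2·P1 via (38.395,9.305): [(38.7188, 0) (69, 0) (69, 11) (38.336, 11)]  |A|=335.1986
4. ⊥bis P2·P3 via (39.055,9.31): [(39.3903, 0) (69, 0) (69, 11) (38.9941, 11)]  |A|=327.8855
5. ⊥bis P2·P4 via (30.675,9.27): [(39.3903, 0) (69, 0) (69, 11) (38.9941, 11)]  |A|=327.8855
6. canonical 4-gon: [(39.3903, 0) (69, 0) (69, 11) (38.9941, 11)]
7. shoelace: 327.8855

Area of P2's cell: 327.8855 (4 vertices)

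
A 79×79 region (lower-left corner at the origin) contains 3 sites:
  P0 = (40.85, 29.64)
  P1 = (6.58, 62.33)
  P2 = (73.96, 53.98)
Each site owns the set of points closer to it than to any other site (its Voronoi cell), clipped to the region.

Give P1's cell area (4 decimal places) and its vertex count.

1. box [0,79]×[0,79]: [(0, 0) (79, 0) (79, 79) (0, 79)]
2. ⊥bis P1·P0 via (23.715,45.985): [(0, 21.1238) (55.2079, 79) (0, 79)]  |A|=1597.611
3. ⊥bis P1·P2 via (40.27,58.155): [(0, 21.1238) (41.0085, 64.1144) (42.8532, 79) (0, 79)]  |A|=1505.6574
4. canonical 4-gon: [(0, 21.1238) (41.0085, 64.1144) (42.8532, 79) (0, 79)]
5. shoelace: 1505.6574

Area of P1's cell: 1505.6574 (4 vertices)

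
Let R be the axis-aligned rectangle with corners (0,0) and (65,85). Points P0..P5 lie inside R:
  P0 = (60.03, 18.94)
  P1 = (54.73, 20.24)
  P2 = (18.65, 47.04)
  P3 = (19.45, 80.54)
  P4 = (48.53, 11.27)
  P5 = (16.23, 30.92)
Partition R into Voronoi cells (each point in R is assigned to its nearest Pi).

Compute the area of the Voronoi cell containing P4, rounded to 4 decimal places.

Area of P4's cell: 667.6684

1. box [0,65]×[0,85]: [(0, 0) (65, 0) (65, 85) (0, 85)]
2. ⊥bis P4·P0 via (54.28,15.105): [(0, 0) (64.3544, 0) (7.6631, 85) (0, 85)]  |A|=3060.7417
3. ⊥bis P4·P1 via (51.63,15.755): [(0, 51.4413) (0, 0) (64.3544, 0) (55.7422, 12.9127)]  |A|=1849.2188
4. ⊥bis P4·P2 via (33.59,29.155): [(32.9802, 28.6456) (0, 1.096) (0, 0) (64.3544, 0) (55.7422, 12.9127)]  |A|=1019.0206
5. ⊥bis P4·P3 via (33.99,45.905): [(32.9802, 28.6456) (0, 1.096) (0, 0) (64.3544, 0) (55.7422, 12.9127)]  |A|=1019.0206
6. ⊥bis P4·P5 via (32.38,21.095): [(35.7914, 26.7025) (19.5467, 0) (64.3544, 0) (55.7422, 12.9127)]  |A|=667.6684
7. canonical 4-gon: [(35.7914, 26.7025) (19.5467, 0) (64.3544, 0) (55.7422, 12.9127)]
8. shoelace: 667.6684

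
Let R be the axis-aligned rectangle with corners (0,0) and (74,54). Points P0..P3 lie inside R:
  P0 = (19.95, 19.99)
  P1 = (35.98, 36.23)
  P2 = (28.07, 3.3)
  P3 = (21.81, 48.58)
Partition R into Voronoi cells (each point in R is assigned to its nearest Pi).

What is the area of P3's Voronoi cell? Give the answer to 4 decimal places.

1. box [0,74]×[0,54]: [(0, 0) (74, 0) (74, 54) (0, 54)]
2. ⊥bis P3·P0 via (20.88,34.285): [(0, 35.6434) (74, 30.8291) (74, 54) (0, 54)]  |A|=1536.516
3. ⊥bis P3·P1 via (28.895,42.405): [(0, 35.6434) (21.7676, 34.2273) (39.0007, 54) (0, 54)]  |A|=585.3654
4. ⊥bis P3·P2 via (24.94,25.94): [(0, 35.6434) (21.7676, 34.2273) (39.0007, 54) (0, 54)]  |A|=585.3654
5. canonical 4-gon: [(0, 35.6434) (21.7676, 34.2273) (39.0007, 54) (0, 54)]
6. shoelace: 585.3654

Area of P3's cell: 585.3654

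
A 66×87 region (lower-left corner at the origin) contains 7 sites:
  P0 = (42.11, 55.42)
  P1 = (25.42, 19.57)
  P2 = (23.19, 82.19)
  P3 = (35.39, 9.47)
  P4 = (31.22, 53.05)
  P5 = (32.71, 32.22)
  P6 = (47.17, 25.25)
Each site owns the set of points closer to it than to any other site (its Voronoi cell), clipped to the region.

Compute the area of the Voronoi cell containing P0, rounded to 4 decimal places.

Area of P0's cell: 1162.5939

1. box [0,66]×[0,87]: [(0, 0) (66, 0) (66, 87) (0, 87)]
2. ⊥bis P0·P1 via (33.765,37.495): [(0, 53.2143) (66, 22.488) (66, 87) (0, 87)]  |A|=3243.8243
3. ⊥bis P0·P2 via (32.65,68.805): [(6.3849, 50.2418) (66, 22.488) (66, 87) (58.3942, 87)]  |A|=2062.7338
4. ⊥bis P0·P3 via (38.75,32.445): [(6.3849, 50.2418) (47.2974, 31.195) (66, 28.4598) (66, 87) (58.3942, 87)]  |A|=2006.8894
5. ⊥bis P0·P4 via (36.665,54.235): [(33.3816, 69.3221) (41.0458, 34.1054) (47.2974, 31.195) (66, 28.4598) (66, 87) (58.3942, 87)]  |A|=1458.405
6. ⊥bis P0·P5 via (37.41,43.82): [(33.3816, 69.3221) (39.0788, 43.1439) (66, 32.2361) (66, 87) (58.3942, 87)]  |A|=1281.6857
7. ⊥bis P0·P6 via (44.64,40.335): [(33.3816, 69.3221) (39.0788, 43.1439) (45.6098, 40.4977) (66, 43.9174) (66, 87) (58.3942, 87)]  |A|=1162.5939
8. canonical 6-gon: [(33.3816, 69.3221) (39.0788, 43.1439) (45.6098, 40.4977) (66, 43.9174) (66, 87) (58.3942, 87)]
9. shoelace: 1162.5939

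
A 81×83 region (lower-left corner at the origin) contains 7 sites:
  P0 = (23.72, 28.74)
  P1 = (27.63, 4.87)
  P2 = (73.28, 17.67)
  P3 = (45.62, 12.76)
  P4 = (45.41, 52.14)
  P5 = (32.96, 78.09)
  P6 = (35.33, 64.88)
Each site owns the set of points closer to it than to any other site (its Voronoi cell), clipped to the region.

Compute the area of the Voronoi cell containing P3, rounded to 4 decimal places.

Area of P3's cell: 717.6786

1. box [0,81]×[0,83]: [(0, 0) (81, 0) (81, 83) (0, 83)]
2. ⊥bis P3·P0 via (34.67,20.75): [(19.5291, 0) (81, 0) (81, 83) (80.0926, 83)]  |A|=2588.698
3. ⊥bis P3·P1 via (36.625,8.815): [(32.6217, 17.9429) (40.4911, 0) (81, 0) (81, 83) (80.0926, 83)]  |A|=2400.6392
4. ⊥bis P3·P2 via (59.45,15.215): [(53.811, 46.982) (32.6217, 17.9429) (40.4911, 0) (62.1509, 0)]  |A|=813.1676
5. ⊥bis P3·P4 via (45.515,32.45): [(56.3803, 32.5079) (43.1982, 32.4376) (32.6217, 17.9429) (40.4911, 0) (62.1509, 0)]  |A|=717.6786
6. ⊥bis P3·P5 via (39.29,45.425): [(56.3803, 32.5079) (43.1982, 32.4376) (32.6217, 17.9429) (40.4911, 0) (62.1509, 0)]  |A|=717.6786
7. ⊥bis P3·P6 via (40.475,38.82): [(56.3803, 32.5079) (43.1982, 32.4376) (32.6217, 17.9429) (40.4911, 0) (62.1509, 0)]  |A|=717.6786
8. canonical 5-gon: [(56.3803, 32.5079) (43.1982, 32.4376) (32.6217, 17.9429) (40.4911, 0) (62.1509, 0)]
9. shoelace: 717.6786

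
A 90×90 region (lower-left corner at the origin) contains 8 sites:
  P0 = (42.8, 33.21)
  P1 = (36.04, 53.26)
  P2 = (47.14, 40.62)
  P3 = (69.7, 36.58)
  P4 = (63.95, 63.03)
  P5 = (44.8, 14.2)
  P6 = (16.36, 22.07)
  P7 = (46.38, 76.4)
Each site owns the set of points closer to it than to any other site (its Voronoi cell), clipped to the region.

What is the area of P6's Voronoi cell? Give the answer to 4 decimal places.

1. box [0,90]×[0,90]: [(0, 0) (90, 0) (90, 90) (0, 90)]
2. ⊥bis P6·P0 via (29.58,27.64): [(0, 0) (41.2256, 0) (3.3058, 90) (0, 90)]  |A|=2003.912
3. ⊥bis P6·P1 via (26.2,37.665): [(0, 54.1965) (0, 0) (41.2256, 0) (25.0506, 38.3902)]  |A|=1470.1569
4. ⊥bis P6·P2 via (31.75,31.345): [(0, 54.1965) (0, 0) (41.2256, 0) (25.0506, 38.3902)]  |A|=1470.1569
5. ⊥bis P6·P3 via (43.03,29.325): [(0, 54.1965) (0, 0) (41.2256, 0) (25.0506, 38.3902)]  |A|=1470.1569
6. ⊥bis P6·P4 via (40.155,42.55): [(0, 54.1965) (0, 0) (41.2256, 0) (25.0506, 38.3902)]  |A|=1470.1569
7. ⊥bis P6·P5 via (30.58,18.135): [(0, 54.1965) (0, 0) (25.5616, 0) (31.7711, 22.4395) (25.0506, 38.3902)]  |A|=1294.4113
8. ⊥bis P6·P7 via (31.37,49.235): [(0, 54.1965) (0, 0) (25.5616, 0) (31.7711, 22.4395) (25.0506, 38.3902)]  |A|=1294.4113
9. canonical 5-gon: [(0, 54.1965) (0, 0) (25.5616, 0) (31.7711, 22.4395) (25.0506, 38.3902)]
10. shoelace: 1294.4113

Area of P6's cell: 1294.4113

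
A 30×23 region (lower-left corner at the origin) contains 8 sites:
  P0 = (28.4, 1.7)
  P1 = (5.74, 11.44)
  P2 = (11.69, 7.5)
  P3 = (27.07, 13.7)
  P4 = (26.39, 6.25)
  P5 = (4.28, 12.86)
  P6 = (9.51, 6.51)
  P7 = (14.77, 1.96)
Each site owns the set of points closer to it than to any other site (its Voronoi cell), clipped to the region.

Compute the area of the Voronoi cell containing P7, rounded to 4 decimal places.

1. box [0,30]×[0,23]: [(0, 0) (30, 0) (30, 23) (0, 23)]
2. ⊥bis P7·P0 via (21.585,1.83): [(0, 0) (21.5501, 0) (21.9888, 23) (0, 23)]  |A|=500.6976
3. ⊥bis P7·P1 via (10.255,6.7): [(3.2211, 0) (21.5501, 0) (21.8893, 17.782)]  |A|=162.9633
4. ⊥bis P7·P2 via (13.23,4.73): [(4.7221, 0) (21.5501, 0) (21.7305, 9.4559)]  |A|=79.5616
5. ⊥bis P7·P3 via (20.92,7.83): [(20.1871, 8.5979) (4.7221, 0) (21.5501, 0) (21.6842, 7.0294)]  |A|=77.709
6. ⊥bis P7·P4 via (20.58,4.105): [(19.1368, 8.014) (4.7221, 0) (21.5501, 0) (21.5769, 1.4048)]  |A|=69.2316
7. ⊥bis P7·P5 via (9.525,7.41): [(19.1368, 8.014) (4.7221, 0) (21.5501, 0) (21.5769, 1.4048)]  |A|=69.2316
8. ⊥bis P7·P6 via (12.14,4.235): [(19.1368, 8.014) (11.955, 4.0212) (8.4766, 0) (21.5501, 0) (21.5769, 1.4048)]  |A|=61.6829
9. canonical 5-gon: [(19.1368, 8.014) (11.955, 4.0212) (8.4766, 0) (21.5501, 0) (21.5769, 1.4048)]
10. shoelace: 61.6829

Area of P7's cell: 61.6829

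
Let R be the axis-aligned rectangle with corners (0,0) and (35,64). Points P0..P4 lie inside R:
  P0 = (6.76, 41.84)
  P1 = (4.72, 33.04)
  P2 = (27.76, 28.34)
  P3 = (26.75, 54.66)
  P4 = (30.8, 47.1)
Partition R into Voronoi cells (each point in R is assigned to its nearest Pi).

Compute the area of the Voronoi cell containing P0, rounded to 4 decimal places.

1. box [0,35]×[0,64]: [(0, 0) (35, 0) (35, 64) (0, 64)]
2. ⊥bis P0·P1 via (5.74,37.44): [(0, 38.7706) (35, 30.657) (35, 64) (0, 64)]  |A|=1025.0164
3. ⊥bis P0·P2 via (17.26,35.09): [(0, 38.7706) (17.0807, 34.811) (35, 62.6856) (35, 64) (0, 64)]  |A|=738.0511
4. ⊥bis P0·P3 via (16.755,48.25): [(0, 38.7706) (17.0807, 34.811) (21.2321, 41.2689) (6.6542, 64) (0, 64)]  |A|=406.8366
5. ⊥bis P0·P4 via (18.78,44.47): [(0, 38.7706) (17.0807, 34.811) (19.9252, 39.2359) (18.5733, 45.4148) (6.6542, 64) (0, 64)]  |A|=401.4248
6. canonical 6-gon: [(0, 38.7706) (17.0807, 34.811) (19.9252, 39.2359) (18.5733, 45.4148) (6.6542, 64) (0, 64)]
7. shoelace: 401.4248

Area of P0's cell: 401.4248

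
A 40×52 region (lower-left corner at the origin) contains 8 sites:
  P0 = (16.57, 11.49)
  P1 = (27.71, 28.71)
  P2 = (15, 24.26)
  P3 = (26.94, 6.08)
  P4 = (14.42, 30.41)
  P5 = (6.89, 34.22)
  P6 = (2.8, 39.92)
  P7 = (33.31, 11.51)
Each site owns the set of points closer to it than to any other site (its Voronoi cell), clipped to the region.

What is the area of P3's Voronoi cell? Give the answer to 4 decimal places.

1. box [0,40]×[0,52]: [(0, 0) (40, 0) (40, 52) (0, 52)]
2. ⊥bis P3·P0 via (21.755,8.785): [(17.1719, 0) (40, 0) (40, 43.7574)]  |A|=499.4493
3. ⊥bis P3·P1 via (27.325,17.395): [(26.2656, 17.431) (17.1719, 0) (40, 0) (40, 16.9637)]  |A|=315.4521
4. ⊥bis P3·P2 via (20.97,15.17): [(26.2656, 17.431) (17.1719, 0) (40, 0) (40, 16.9637)]  |A|=315.4521
5. ⊥bis P3·P4 via (20.68,18.245): [(26.2656, 17.431) (17.1719, 0) (40, 0) (40, 16.9637)]  |A|=315.4521
6. ⊥bis P3·P5 via (16.915,20.15): [(26.2656, 17.431) (17.1719, 0) (40, 0) (40, 16.9637)]  |A|=315.4521
7. ⊥bis P3·P6 via (14.87,23): [(26.2656, 17.431) (17.1719, 0) (40, 0) (40, 16.9637)]  |A|=315.4521
8. ⊥bis P3·P7 via (30.125,8.795): [(24.936, 14.8823) (17.1719, 0) (37.6222, 0)]  |A|=152.1737
9. canonical 3-gon: [(24.936, 14.8823) (17.1719, 0) (37.6222, 0)]
10. shoelace: 152.1737

Area of P3's cell: 152.1737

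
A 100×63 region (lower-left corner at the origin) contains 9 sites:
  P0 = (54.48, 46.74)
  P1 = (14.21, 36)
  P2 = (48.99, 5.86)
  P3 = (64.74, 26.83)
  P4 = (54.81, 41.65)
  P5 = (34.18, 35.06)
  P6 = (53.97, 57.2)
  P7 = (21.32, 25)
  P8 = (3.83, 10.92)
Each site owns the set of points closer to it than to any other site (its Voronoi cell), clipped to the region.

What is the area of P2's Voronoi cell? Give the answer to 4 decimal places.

1. box [0,100]×[0,63]: [(0, 0) (100, 0) (100, 63) (0, 63)]
2. ⊥bis P2·P0 via (51.735,26.3): [(0, 33.2478) (0, 0) (100, 0) (100, 19.8182)]  |A|=2653.3003
3. ⊥bis P2·P1 via (31.6,20.93): [(37.8675, 28.1623) (13.4623, 0) (100, 0) (100, 19.8182)]  |A|=1834.2309
4. ⊥bis P2·P3 via (56.865,16.345): [(41.8416, 27.6286) (37.8675, 28.1623) (13.4623, 0) (78.6272, 0)]  |A|=962.6826
5. ⊥bis P2·P4 via (51.9,23.755): [(45.6448, 24.7722) (36.2531, 26.2994) (13.4623, 0) (78.6272, 0)]  |A|=948.0407
6. ⊥bis P2·P5 via (41.585,20.46): [(47.4354, 23.4273) (23.043, 11.0556) (13.4623, 0) (78.6272, 0)]  |A|=838.8914
7. ⊥bis P2·P6 via (51.48,31.53): [(47.4354, 23.4273) (23.043, 11.0556) (13.4623, 0) (78.6272, 0)]  |A|=838.8914
8. ⊥bis P2·P7 via (35.155,15.43): [(47.4354, 23.4273) (37.0397, 18.1547) (24.4817, 0) (78.6272, 0)]  |A|=695.4998
9. ⊥bis P2·P8 via (26.41,8.39): [(47.4354, 23.4273) (37.0397, 18.1547) (25.6609, 1.7048) (25.4699, 0) (78.6272, 0)]  |A|=694.6574
10. canonical 5-gon: [(47.4354, 23.4273) (37.0397, 18.1547) (25.6609, 1.7048) (25.4699, 0) (78.6272, 0)]
11. shoelace: 694.6574

Area of P2's cell: 694.6574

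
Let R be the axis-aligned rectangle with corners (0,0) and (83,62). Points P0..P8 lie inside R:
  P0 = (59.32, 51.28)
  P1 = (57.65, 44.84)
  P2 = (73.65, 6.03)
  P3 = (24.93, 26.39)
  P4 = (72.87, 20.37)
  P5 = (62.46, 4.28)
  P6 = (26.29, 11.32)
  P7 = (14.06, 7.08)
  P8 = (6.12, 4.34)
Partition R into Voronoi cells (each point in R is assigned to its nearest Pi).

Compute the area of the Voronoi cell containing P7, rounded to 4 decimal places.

Area of P7's cell: 248.5977

1. box [0,83]×[0,62]: [(0, 0) (83, 0) (83, 62) (0, 62)]
2. ⊥bis P7·P0 via (36.69,29.18): [(0, 0) (65.1866, 0) (4.6387, 62) (0, 62)]  |A|=2164.5827
3. ⊥bis P7·P1 via (35.855,25.96): [(0, 0) (58.3429, 0) (4.6352, 62) (0, 62)]  |A|=1952.323
4. ⊥bis P7·P2 via (43.855,6.555): [(0, 0) (43.7395, 0) (44.0306, 16.5221) (4.6352, 62) (0, 62)]  |A|=1831.6833
5. ⊥bis P7·P3 via (19.495,16.735): [(0, 27.7091) (0, 0) (43.7395, 0) (43.7934, 3.0569)]  |A|=673.5929
6. ⊥bis P7·P4 via (43.465,13.725): [(0, 27.7091) (0, 0) (43.7395, 0) (43.7934, 3.0569)]  |A|=673.5929
7. ⊥bis P7·P5 via (38.26,5.68): [(38.2876, 6.1563) (0, 27.7091) (0, 0) (37.9314, 0)]  |A|=647.2158
8. ⊥bis P7·P6 via (20.175,9.2): [(17.0942, 18.0865) (0, 27.7091) (0, 0) (23.3645, 0)]  |A|=448.1233
9. ⊥bis P7·P8 via (10.09,5.71): [(17.0942, 18.0865) (3.1007, 25.9637) (12.0605, 0) (23.3645, 0)]  |A|=248.5977
10. canonical 4-gon: [(17.0942, 18.0865) (3.1007, 25.9637) (12.0605, 0) (23.3645, 0)]
11. shoelace: 248.5977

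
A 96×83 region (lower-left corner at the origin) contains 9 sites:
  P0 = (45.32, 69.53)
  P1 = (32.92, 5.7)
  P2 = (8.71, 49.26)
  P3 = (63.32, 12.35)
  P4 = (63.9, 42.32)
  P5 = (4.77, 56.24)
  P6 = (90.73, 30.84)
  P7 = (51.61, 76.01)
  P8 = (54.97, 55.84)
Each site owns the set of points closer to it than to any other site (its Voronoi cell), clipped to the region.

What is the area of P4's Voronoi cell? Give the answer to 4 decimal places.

Area of P4's cell: 947.7000

1. box [0,96]×[0,83]: [(0, 0) (96, 0) (96, 83) (0, 83)]
2. ⊥bis P4·P0 via (54.61,55.925): [(0, 18.6353) (0, 0) (96, 0) (96, 83) (94.2607, 83)]  |A|=4934.466
3. ⊥bis P4·P1 via (48.41,24.01): [(30.3036, 39.3277) (76.7911, 0) (96, 0) (96, 83) (94.2607, 83)]  |A|=3142.0987
4. ⊥bis P4·P2 via (36.305,45.79): [(35.9798, 43.2036) (34.9935, 35.3602) (76.7911, 0) (96, 0) (96, 83) (94.2607, 83)]  |A|=3121.75
5. ⊥bis P4·P3 via (63.61,27.335): [(35.9798, 43.2036) (34.9935, 35.3602) (44.0318, 27.7139) (96, 26.7082) (96, 83) (94.2607, 83)]  |A|=2161.5856
6. ⊥bis P4·P5 via (34.335,49.28): [(35.9798, 43.2036) (34.9935, 35.3602) (44.0318, 27.7139) (96, 26.7082) (96, 83) (94.2607, 83)]  |A|=2161.5856
7. ⊥bis P4·P6 via (77.315,36.58): [(35.9798, 43.2036) (34.9935, 35.3602) (44.0318, 27.7139) (73.2792, 27.1479) (96, 80.2489) (96, 83) (94.2607, 83)]  |A|=1553.3416
8. ⊥bis P4·P7 via (57.755,59.165): [(61.19, 60.4181) (35.9798, 43.2036) (34.9935, 35.3602) (44.0318, 27.7139) (73.2792, 27.1479) (92.3838, 71.7975)]  |A|=1374.5797
9. ⊥bis P4·P8 via (59.435,49.08): [(36.6024, 33.999) (44.0318, 27.7139) (73.2792, 27.1479) (91.8144, 70.4667)]  |A|=947.7
10. canonical 4-gon: [(36.6024, 33.999) (44.0318, 27.7139) (73.2792, 27.1479) (91.8144, 70.4667)]
11. shoelace: 947.7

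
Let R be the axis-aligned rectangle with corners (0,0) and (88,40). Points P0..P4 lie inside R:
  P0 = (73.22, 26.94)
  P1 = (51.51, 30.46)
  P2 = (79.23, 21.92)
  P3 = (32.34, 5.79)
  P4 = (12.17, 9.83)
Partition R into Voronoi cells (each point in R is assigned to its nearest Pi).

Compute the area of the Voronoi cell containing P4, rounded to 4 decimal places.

1. box [0,88]×[0,40]: [(0, 0) (88, 0) (88, 40) (0, 40)]
2. ⊥bis P4·P0 via (42.695,18.385): [(0, 0) (47.8476, 0) (36.6371, 40) (0, 40)]  |A|=1689.6951
3. ⊥bis P4·P1 via (31.84,20.145): [(0, 0) (42.4041, 0) (21.428, 40) (0, 40)]  |A|=1276.6415
4. ⊥bis P4·P2 via (45.7,15.875): [(0, 0) (42.4041, 0) (21.428, 40) (0, 40)]  |A|=1276.6415
5. ⊥bis P4·P3 via (22.255,7.81): [(0, 0) (20.6907, 0) (26.692, 29.9619) (21.428, 40) (0, 40)]  |A|=951.3536
6. canonical 5-gon: [(0, 0) (20.6907, 0) (26.692, 29.9619) (21.428, 40) (0, 40)]
7. shoelace: 951.3536

Area of P4's cell: 951.3536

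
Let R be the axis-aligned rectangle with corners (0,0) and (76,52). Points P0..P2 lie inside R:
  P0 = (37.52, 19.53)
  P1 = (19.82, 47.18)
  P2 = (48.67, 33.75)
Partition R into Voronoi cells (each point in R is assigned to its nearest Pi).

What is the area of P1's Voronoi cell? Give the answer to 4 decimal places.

1. box [0,76]×[0,52]: [(0, 0) (76, 0) (76, 52) (0, 52)]
2. ⊥bis P1·P0 via (28.67,33.355): [(0, 15.0021) (57.7962, 52) (0, 52)]  |A|=1069.1709
3. ⊥bis P1·P2 via (34.245,40.465): [(0, 15.0021) (31.8968, 35.4206) (39.6147, 52) (0, 52)]  |A|=918.4513
4. canonical 4-gon: [(0, 15.0021) (31.8968, 35.4206) (39.6147, 52) (0, 52)]
5. shoelace: 918.4513

Area of P1's cell: 918.4513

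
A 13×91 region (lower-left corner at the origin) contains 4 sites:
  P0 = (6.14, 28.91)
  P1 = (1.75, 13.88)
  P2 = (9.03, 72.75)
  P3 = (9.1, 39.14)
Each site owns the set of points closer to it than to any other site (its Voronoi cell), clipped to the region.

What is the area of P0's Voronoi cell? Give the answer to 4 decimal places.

1. box [0,13]×[0,91]: [(0, 0) (13, 0) (13, 91) (0, 91)]
2. ⊥bis P0·P1 via (3.945,21.395): [(0, 22.5473) (13, 18.7502) (13, 91) (0, 91)]  |A|=914.5665
3. ⊥bis P0·P2 via (7.585,50.83): [(0, 51.33) (0, 22.5473) (13, 18.7502) (13, 50.473)]  |A|=393.2863
4. ⊥bis P0·P3 via (7.62,34.025): [(0, 36.2298) (0, 22.5473) (13, 18.7502) (13, 32.4683)]  |A|=178.1044
5. canonical 4-gon: [(0, 36.2298) (0, 22.5473) (13, 18.7502) (13, 32.4683)]
6. shoelace: 178.1044

Area of P0's cell: 178.1044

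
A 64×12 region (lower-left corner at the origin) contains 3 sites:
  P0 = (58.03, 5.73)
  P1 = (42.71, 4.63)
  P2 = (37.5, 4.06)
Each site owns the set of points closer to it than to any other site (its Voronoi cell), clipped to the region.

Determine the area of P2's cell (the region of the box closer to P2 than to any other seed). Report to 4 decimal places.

1. box [0,64]×[0,12]: [(0, 0) (64, 0) (64, 12) (0, 12)]
2. ⊥bis P2·P0 via (47.765,4.895): [(0, 0) (48.1632, 0) (47.187, 12) (0, 12)]  |A|=572.1014
3. ⊥bis P2·P1 via (40.105,4.345): [(0, 0) (40.5804, 0) (39.2675, 12) (0, 12)]  |A|=479.0872
4. canonical 4-gon: [(0, 0) (40.5804, 0) (39.2675, 12) (0, 12)]
5. shoelace: 479.0872

Area of P2's cell: 479.0872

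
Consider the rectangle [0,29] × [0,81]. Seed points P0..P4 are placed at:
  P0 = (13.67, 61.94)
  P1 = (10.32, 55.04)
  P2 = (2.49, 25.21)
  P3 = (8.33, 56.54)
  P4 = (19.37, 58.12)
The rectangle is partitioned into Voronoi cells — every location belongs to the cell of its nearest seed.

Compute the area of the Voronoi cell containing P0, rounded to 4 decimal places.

Area of P0's cell: 450.4206

1. box [0,29]×[0,81]: [(0, 0) (29, 0) (29, 81) (0, 81)]
2. ⊥bis P0·P1 via (11.995,58.49): [(0, 64.3137) (29, 50.2339) (29, 81) (0, 81)]  |A|=688.0597
3. ⊥bis P0·P2 via (8.08,43.575): [(0, 64.3137) (29, 50.2339) (29, 81) (0, 81)]  |A|=688.0597
4. ⊥bis P0·P3 via (11,59.24): [(0, 70.1178) (11.5303, 58.7156) (29, 50.2339) (29, 81) (0, 81)]  |A|=654.5982
5. ⊥bis P0·P4 via (16.52,60.03): [(0, 70.1178) (11.5303, 58.7156) (14.6304, 57.2105) (29, 78.652) (29, 81) (0, 81)]  |A|=450.4206
6. canonical 6-gon: [(0, 70.1178) (11.5303, 58.7156) (14.6304, 57.2105) (29, 78.652) (29, 81) (0, 81)]
7. shoelace: 450.4206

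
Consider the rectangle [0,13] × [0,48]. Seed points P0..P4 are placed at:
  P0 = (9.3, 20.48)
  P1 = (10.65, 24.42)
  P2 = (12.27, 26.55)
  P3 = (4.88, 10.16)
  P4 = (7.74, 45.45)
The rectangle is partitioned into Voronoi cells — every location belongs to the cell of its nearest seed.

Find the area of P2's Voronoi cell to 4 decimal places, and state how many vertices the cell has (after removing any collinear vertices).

Area of P2's cell: 76.9121 (3 vertices)

1. box [0,13]×[0,48]: [(0, 0) (13, 0) (13, 48) (0, 48)]
2. ⊥bis P2·P0 via (10.785,23.515): [(0, 28.792) (13, 22.4312) (13, 48) (0, 48)]  |A|=291.049
3. ⊥bis P2·P1 via (11.46,25.485): [(0, 34.2011) (13, 24.3137) (13, 48) (0, 48)]  |A|=243.6539
4. ⊥bis P2·P3 via (8.575,18.355): [(0, 34.2011) (13, 24.3137) (13, 48) (0, 48)]  |A|=243.6539
5. ⊥bis P2·P4 via (10.005,36): [(0.5989, 33.7455) (13, 24.3137) (13, 36.7178)]  |A|=76.9121
6. canonical 3-gon: [(0.5989, 33.7455) (13, 24.3137) (13, 36.7178)]
7. shoelace: 76.9121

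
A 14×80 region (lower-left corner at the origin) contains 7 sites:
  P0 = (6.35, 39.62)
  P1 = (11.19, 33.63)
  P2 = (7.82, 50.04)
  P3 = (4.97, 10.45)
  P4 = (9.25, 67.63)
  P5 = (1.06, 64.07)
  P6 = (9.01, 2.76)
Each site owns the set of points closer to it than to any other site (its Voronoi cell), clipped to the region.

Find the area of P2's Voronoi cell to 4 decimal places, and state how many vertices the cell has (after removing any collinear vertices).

Area of P2's cell: 178.7533 (5 vertices)

1. box [0,14]×[0,80]: [(0, 0) (14, 0) (14, 80) (0, 80)]
2. ⊥bis P2·P0 via (7.085,44.83): [(0, 45.8295) (14, 43.8545) (14, 80) (0, 80)]  |A|=492.2121
3. ⊥bis P2·P1 via (9.505,41.835): [(0, 45.8295) (14, 43.8545) (14, 80) (0, 80)]  |A|=492.2121
4. ⊥bis P2·P3 via (6.395,30.245): [(0, 45.8295) (14, 43.8545) (14, 80) (0, 80)]  |A|=492.2121
5. ⊥bis P2·P4 via (8.535,58.835): [(0, 59.5289) (0, 45.8295) (14, 43.8545) (14, 58.3907)]  |A|=197.6492
6. ⊥bis P2·P5 via (4.44,57.055): [(8.1921, 58.8629) (0, 54.9157) (0, 45.8295) (14, 43.8545) (14, 58.3907)]  |A|=178.7533
7. ⊥bis P2·P6 via (8.415,26.4): [(8.1921, 58.8629) (0, 54.9157) (0, 45.8295) (14, 43.8545) (14, 58.3907)]  |A|=178.7533
8. canonical 5-gon: [(8.1921, 58.8629) (0, 54.9157) (0, 45.8295) (14, 43.8545) (14, 58.3907)]
9. shoelace: 178.7533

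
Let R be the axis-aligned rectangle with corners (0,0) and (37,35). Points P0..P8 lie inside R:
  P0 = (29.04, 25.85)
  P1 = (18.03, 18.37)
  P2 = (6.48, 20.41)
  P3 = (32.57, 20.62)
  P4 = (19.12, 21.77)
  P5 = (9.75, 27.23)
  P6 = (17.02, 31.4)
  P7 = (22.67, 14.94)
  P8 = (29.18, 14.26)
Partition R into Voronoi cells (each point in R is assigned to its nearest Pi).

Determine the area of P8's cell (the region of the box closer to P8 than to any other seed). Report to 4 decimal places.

Area of P8's cell: 199.3278

1. box [0,37]×[0,35]: [(0, 0) (37, 0) (37, 35) (0, 35)]
2. ⊥bis P8·P0 via (29.11,20.055): [(0, 19.7034) (0, 0) (37, 0) (37, 20.1503)]  |A|=737.293
3. ⊥bis P8·P1 via (23.605,16.315): [(24.9651, 20.0049) (17.5911, 0) (37, 0) (37, 20.1503)]  |A|=315.3896
4. ⊥bis P8·P2 via (17.83,17.335): [(24.9651, 20.0049) (17.5911, 0) (37, 0) (37, 20.1503)]  |A|=315.3896
5. ⊥bis P8·P3 via (30.875,17.44): [(26.0386, 20.0179) (24.9651, 20.0049) (17.5911, 0) (37, 0) (37, 14.1753)]  |A|=282.6421
6. ⊥bis P8·P4 via (24.15,18.015): [(26.0386, 20.0179) (25.6416, 20.0131) (24.3113, 18.231) (17.5911, 0) (37, 0) (37, 14.1753)]  |A|=282.0448
7. ⊥bis P8·P5 via (19.465,20.745): [(26.0386, 20.0179) (25.6416, 20.0131) (24.3113, 18.231) (17.5911, 0) (37, 0) (37, 14.1753)]  |A|=282.0448
8. ⊥bis P8·P6 via (23.1,22.83): [(26.0386, 20.0179) (25.6416, 20.0131) (24.3113, 18.231) (17.5911, 0) (37, 0) (37, 14.1753)]  |A|=282.0448
9. ⊥bis P8·P7 via (25.925,14.6): [(26.4671, 19.7895) (24.4, 0) (37, 0) (37, 14.1753)]  |A|=199.3278
10. canonical 4-gon: [(26.4671, 19.7895) (24.4, 0) (37, 0) (37, 14.1753)]
11. shoelace: 199.3278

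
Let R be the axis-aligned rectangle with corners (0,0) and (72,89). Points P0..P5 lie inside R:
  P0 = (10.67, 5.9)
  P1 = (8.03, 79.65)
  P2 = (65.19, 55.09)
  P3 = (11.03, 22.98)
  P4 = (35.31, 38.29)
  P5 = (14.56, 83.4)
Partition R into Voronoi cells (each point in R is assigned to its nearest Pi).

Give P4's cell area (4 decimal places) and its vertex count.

1. box [0,72]×[0,89]: [(0, 0) (72, 0) (72, 89) (0, 89)]
2. ⊥bis P4·P0 via (22.99,22.095): [(0, 39.5842) (52.0345, 0) (72, 0) (72, 89) (0, 89)]  |A|=5378.1288
3. ⊥bis P4·P1 via (21.67,58.97): [(0, 44.677) (0, 39.5842) (52.0345, 0) (72, 0) (72, 89) (67.1994, 89)]  |A|=3888.891
4. ⊥bis P4·P2 via (50.25,46.69): [(37.4818, 69.3991) (0, 44.677) (0, 39.5842) (52.0345, 0) (72, 0) (72, 8.0061)]  |A|=2443.9618
5. ⊥bis P4·P3 via (23.17,30.635): [(37.4818, 69.3991) (10.1106, 51.3457) (33.6854, 13.9587) (52.0345, 0) (72, 0) (72, 8.0061)]  |A|=2090.5739
6. ⊥bis P4·P5 via (24.935,60.845): [(38.7249, 67.1882) (23.5396, 60.2031) (10.1106, 51.3457) (33.6854, 13.9587) (52.0345, 0) (72, 0) (72, 8.0061)]  |A|=2069.4457
7. canonical 7-gon: [(38.7249, 67.1882) (23.5396, 60.2031) (10.1106, 51.3457) (33.6854, 13.9587) (52.0345, 0) (72, 0) (72, 8.0061)]
8. shoelace: 2069.4457

Area of P4's cell: 2069.4457 (7 vertices)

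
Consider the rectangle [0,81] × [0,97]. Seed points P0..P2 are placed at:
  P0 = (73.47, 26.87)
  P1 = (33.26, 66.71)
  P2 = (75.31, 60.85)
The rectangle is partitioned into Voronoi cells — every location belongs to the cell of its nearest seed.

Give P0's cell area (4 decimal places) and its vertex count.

Area of P0's cell: 2305.9269 (4 vertices)

1. box [0,81]×[0,97]: [(0, 0) (81, 0) (81, 97) (0, 97)]
2. ⊥bis P0·P1 via (53.365,46.79): [(7.0055, 0) (81, 0) (81, 74.6817)]  |A|=2763.0139
3. ⊥bis P0·P2 via (74.39,43.86): [(51.6804, 45.0897) (7.0055, 0) (81, 0) (81, 43.5021)]  |A|=2305.9269
4. canonical 4-gon: [(51.6804, 45.0897) (7.0055, 0) (81, 0) (81, 43.5021)]
5. shoelace: 2305.9269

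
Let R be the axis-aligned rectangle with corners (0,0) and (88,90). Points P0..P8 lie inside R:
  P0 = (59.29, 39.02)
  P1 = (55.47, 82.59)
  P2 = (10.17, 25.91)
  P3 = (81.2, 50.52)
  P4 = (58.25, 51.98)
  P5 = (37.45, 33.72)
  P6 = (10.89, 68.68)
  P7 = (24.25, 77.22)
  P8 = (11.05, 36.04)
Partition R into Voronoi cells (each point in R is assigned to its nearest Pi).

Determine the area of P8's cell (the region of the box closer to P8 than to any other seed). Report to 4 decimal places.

Area of P8's cell: 534.3171

1. box [0,88]×[0,90]: [(0, 0) (88, 0) (88, 90) (0, 90)]
2. ⊥bis P8·P0 via (35.17,37.53): [(0, 0) (37.4884, 0) (31.9287, 90) (0, 90)]  |A|=3123.769
3. ⊥bis P8·P1 via (33.26,59.315): [(0, 0) (37.4884, 0) (33.8596, 58.7428) (1.1036, 90) (0, 90)]  |A|=2642.0169
4. ⊥bis P8·P2 via (10.61,30.975): [(0, 31.8967) (35.7096, 28.7946) (33.8596, 58.7428) (1.1036, 90) (0, 90)]  |A|=1532.776
5. ⊥bis P8·P3 via (46.125,43.28): [(0, 31.8967) (35.7096, 28.7946) (33.8596, 58.7428) (1.1036, 90) (0, 90)]  |A|=1532.776
6. ⊥bis P8·P4 via (34.65,44.01): [(0, 31.8967) (35.7096, 28.7946) (34.7965, 43.5762) (27.6846, 64.6353) (1.1036, 90) (0, 90)]  |A|=1488.7094
7. ⊥bis P8·P5 via (24.25,34.88): [(0, 31.8967) (23.8061, 29.8286) (26.9283, 65.357) (1.1036, 90) (0, 90)]  |A|=1222.0332
8. ⊥bis P8·P6 via (10.97,52.36): [(0, 52.3062) (0, 31.8967) (23.8061, 29.8286) (25.7925, 52.4327)]  |A|=534.3171
9. ⊥bis P8·P7 via (17.65,56.63): [(0, 52.3062) (0, 31.8967) (23.8061, 29.8286) (25.7925, 52.4327)]  |A|=534.3171
10. canonical 4-gon: [(0, 52.3062) (0, 31.8967) (23.8061, 29.8286) (25.7925, 52.4327)]
11. shoelace: 534.3171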